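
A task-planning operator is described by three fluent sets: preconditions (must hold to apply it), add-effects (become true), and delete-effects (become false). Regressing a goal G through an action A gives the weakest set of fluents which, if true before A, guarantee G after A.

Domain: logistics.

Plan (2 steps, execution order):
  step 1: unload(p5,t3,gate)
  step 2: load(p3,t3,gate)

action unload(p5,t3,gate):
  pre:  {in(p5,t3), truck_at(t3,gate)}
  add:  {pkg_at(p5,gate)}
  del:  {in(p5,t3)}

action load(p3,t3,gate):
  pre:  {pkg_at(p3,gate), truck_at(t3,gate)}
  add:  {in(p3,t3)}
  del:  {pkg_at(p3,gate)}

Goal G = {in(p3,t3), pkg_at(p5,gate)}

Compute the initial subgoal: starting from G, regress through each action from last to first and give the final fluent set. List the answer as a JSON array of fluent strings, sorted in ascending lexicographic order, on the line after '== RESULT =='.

Regress step by step:
  through step 2 (load(p3,t3,gate)): drop {in(p3,t3)}, keep {pkg_at(p5,gate)}, require {pkg_at(p3,gate), truck_at(t3,gate)}
    → {pkg_at(p3,gate), pkg_at(p5,gate), truck_at(t3,gate)}
  through step 1 (unload(p5,t3,gate)): drop {pkg_at(p5,gate)}, keep {pkg_at(p3,gate), truck_at(t3,gate)}, require {in(p5,t3), truck_at(t3,gate)}
    → {in(p5,t3), pkg_at(p3,gate), truck_at(t3,gate)}

== RESULT ==
["in(p5,t3)", "pkg_at(p3,gate)", "truck_at(t3,gate)"]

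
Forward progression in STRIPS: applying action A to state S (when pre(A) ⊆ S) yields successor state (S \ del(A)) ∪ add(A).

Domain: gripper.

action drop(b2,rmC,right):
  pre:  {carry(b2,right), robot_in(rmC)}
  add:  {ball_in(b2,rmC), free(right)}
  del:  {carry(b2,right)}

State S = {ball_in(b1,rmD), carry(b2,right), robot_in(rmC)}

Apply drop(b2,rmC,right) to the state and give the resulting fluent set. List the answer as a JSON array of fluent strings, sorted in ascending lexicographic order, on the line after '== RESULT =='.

Compute (S \ del) ∪ add:
  pre ⊆ S: {carry(b2,right), robot_in(rmC)} ⊆ S  — applicable
  S \ del = {ball_in(b1,rmD), robot_in(rmC)}
  ∪ add   = {ball_in(b1,rmD), ball_in(b2,rmC), free(right), robot_in(rmC)}

== RESULT ==
["ball_in(b1,rmD)", "ball_in(b2,rmC)", "free(right)", "robot_in(rmC)"]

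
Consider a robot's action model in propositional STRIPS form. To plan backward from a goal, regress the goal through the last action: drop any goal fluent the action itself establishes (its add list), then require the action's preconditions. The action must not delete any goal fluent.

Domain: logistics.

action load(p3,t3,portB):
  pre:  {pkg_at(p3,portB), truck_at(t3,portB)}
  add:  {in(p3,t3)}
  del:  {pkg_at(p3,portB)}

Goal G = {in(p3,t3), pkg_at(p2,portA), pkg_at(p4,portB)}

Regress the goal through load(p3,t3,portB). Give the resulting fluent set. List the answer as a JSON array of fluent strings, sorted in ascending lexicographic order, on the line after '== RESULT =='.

Regress:
  G ∩ del = {}  (empty — regression defined)
  G \ add = {in(p3,t3), pkg_at(p2,portA), pkg_at(p4,portB)} \ {in(p3,t3)} = {pkg_at(p2,portA), pkg_at(p4,portB)}
  ∪ pre   = {pkg_at(p2,portA), pkg_at(p4,portB)} ∪ {pkg_at(p3,portB), truck_at(t3,portB)}
          = {pkg_at(p2,portA), pkg_at(p3,portB), pkg_at(p4,portB), truck_at(t3,portB)}

== RESULT ==
["pkg_at(p2,portA)", "pkg_at(p3,portB)", "pkg_at(p4,portB)", "truck_at(t3,portB)"]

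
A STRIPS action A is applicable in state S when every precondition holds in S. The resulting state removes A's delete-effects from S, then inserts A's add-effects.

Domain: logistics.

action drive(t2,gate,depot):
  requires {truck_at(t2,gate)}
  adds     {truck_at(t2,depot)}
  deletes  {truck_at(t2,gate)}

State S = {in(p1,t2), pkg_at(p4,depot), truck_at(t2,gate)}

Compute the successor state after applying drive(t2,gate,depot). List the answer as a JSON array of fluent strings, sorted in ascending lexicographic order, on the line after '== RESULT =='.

Compute (S \ del) ∪ add:
  pre ⊆ S: {truck_at(t2,gate)} ⊆ S  — applicable
  S \ del = {in(p1,t2), pkg_at(p4,depot)}
  ∪ add   = {in(p1,t2), pkg_at(p4,depot), truck_at(t2,depot)}

== RESULT ==
["in(p1,t2)", "pkg_at(p4,depot)", "truck_at(t2,depot)"]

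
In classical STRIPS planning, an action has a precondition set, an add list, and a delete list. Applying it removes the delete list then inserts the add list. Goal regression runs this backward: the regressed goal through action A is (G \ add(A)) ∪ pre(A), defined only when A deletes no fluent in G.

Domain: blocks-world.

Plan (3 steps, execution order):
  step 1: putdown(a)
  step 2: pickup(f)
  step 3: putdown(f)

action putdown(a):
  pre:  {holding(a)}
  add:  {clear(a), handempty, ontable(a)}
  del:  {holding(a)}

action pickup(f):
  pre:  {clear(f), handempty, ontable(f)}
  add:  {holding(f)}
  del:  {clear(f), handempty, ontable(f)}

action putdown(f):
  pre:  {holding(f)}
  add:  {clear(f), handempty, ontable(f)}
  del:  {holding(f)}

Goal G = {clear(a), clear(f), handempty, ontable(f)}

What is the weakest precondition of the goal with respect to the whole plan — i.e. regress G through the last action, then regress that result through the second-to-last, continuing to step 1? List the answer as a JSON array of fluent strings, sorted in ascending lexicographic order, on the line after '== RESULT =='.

Regress step by step:
  through step 3 (putdown(f)): drop {clear(f), handempty, ontable(f)}, keep {clear(a)}, require {holding(f)}
    → {clear(a), holding(f)}
  through step 2 (pickup(f)): drop {holding(f)}, keep {clear(a)}, require {clear(f), handempty, ontable(f)}
    → {clear(a), clear(f), handempty, ontable(f)}
  through step 1 (putdown(a)): drop {clear(a), handempty}, keep {clear(f), ontable(f)}, require {holding(a)}
    → {clear(f), holding(a), ontable(f)}

== RESULT ==
["clear(f)", "holding(a)", "ontable(f)"]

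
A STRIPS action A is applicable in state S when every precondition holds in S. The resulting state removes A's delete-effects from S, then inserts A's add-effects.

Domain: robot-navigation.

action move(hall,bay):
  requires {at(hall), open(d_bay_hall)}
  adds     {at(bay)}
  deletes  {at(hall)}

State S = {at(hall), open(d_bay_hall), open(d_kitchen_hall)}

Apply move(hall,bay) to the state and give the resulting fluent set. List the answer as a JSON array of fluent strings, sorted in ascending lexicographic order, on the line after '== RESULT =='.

Compute (S \ del) ∪ add:
  pre ⊆ S: {at(hall), open(d_bay_hall)} ⊆ S  — applicable
  S \ del = {open(d_bay_hall), open(d_kitchen_hall)}
  ∪ add   = {at(bay), open(d_bay_hall), open(d_kitchen_hall)}

== RESULT ==
["at(bay)", "open(d_bay_hall)", "open(d_kitchen_hall)"]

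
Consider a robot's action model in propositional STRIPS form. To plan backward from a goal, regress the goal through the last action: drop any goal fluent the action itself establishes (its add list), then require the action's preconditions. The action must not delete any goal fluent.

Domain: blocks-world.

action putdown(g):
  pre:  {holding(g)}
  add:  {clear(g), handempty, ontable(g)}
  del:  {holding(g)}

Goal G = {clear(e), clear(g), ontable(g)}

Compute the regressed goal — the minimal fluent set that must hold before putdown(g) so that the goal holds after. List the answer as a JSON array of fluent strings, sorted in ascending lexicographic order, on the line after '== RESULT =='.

Regress:
  G ∩ del = {}  (empty — regression defined)
  G \ add = {clear(e), clear(g), ontable(g)} \ {clear(g), handempty, ontable(g)} = {clear(e)}
  ∪ pre   = {clear(e)} ∪ {holding(g)}
          = {clear(e), holding(g)}

== RESULT ==
["clear(e)", "holding(g)"]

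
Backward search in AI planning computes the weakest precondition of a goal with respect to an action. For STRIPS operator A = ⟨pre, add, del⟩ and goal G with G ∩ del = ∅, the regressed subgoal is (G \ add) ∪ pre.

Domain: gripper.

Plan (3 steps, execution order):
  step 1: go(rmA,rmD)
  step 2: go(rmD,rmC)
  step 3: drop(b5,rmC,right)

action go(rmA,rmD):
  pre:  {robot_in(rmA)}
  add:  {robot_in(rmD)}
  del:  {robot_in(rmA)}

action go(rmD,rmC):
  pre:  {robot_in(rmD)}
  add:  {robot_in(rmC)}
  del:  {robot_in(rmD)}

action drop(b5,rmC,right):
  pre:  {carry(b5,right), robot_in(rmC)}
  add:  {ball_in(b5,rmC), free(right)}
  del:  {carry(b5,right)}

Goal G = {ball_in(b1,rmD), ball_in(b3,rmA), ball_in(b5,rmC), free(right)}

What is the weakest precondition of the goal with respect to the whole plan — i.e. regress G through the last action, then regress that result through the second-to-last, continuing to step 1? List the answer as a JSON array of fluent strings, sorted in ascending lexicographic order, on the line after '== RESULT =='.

Work backward from the goal:
  through step 3 (drop(b5,rmC,right)): drop {ball_in(b5,rmC), free(right)}, keep {ball_in(b1,rmD), ball_in(b3,rmA)}, require {carry(b5,right), robot_in(rmC)}
    → {ball_in(b1,rmD), ball_in(b3,rmA), carry(b5,right), robot_in(rmC)}
  through step 2 (go(rmD,rmC)): drop {robot_in(rmC)}, keep {ball_in(b1,rmD), ball_in(b3,rmA), carry(b5,right)}, require {robot_in(rmD)}
    → {ball_in(b1,rmD), ball_in(b3,rmA), carry(b5,right), robot_in(rmD)}
  through step 1 (go(rmA,rmD)): drop {robot_in(rmD)}, keep {ball_in(b1,rmD), ball_in(b3,rmA), carry(b5,right)}, require {robot_in(rmA)}
    → {ball_in(b1,rmD), ball_in(b3,rmA), carry(b5,right), robot_in(rmA)}

== RESULT ==
["ball_in(b1,rmD)", "ball_in(b3,rmA)", "carry(b5,right)", "robot_in(rmA)"]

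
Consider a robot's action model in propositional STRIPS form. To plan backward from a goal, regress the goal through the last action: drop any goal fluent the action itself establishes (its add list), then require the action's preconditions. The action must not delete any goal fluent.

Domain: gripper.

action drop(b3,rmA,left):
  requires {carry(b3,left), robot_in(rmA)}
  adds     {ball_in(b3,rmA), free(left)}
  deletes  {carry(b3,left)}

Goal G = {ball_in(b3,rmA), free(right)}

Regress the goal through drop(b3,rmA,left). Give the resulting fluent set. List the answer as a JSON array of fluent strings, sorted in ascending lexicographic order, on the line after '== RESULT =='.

Compute (G \ add) ∪ pre:
  G ∩ del = {}  (empty — regression defined)
  G \ add = {ball_in(b3,rmA), free(right)} \ {ball_in(b3,rmA), free(left)} = {free(right)}
  ∪ pre   = {free(right)} ∪ {carry(b3,left), robot_in(rmA)}
          = {carry(b3,left), free(right), robot_in(rmA)}

== RESULT ==
["carry(b3,left)", "free(right)", "robot_in(rmA)"]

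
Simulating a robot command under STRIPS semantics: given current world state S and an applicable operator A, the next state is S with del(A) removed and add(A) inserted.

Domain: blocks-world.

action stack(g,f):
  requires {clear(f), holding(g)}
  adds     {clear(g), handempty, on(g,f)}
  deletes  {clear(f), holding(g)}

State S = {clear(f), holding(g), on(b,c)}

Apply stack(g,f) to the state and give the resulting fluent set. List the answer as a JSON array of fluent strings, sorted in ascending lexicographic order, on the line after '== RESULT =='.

Progress:
  pre ⊆ S: {clear(f), holding(g)} ⊆ S  — applicable
  S \ del = {on(b,c)}
  ∪ add   = {clear(g), handempty, on(b,c), on(g,f)}

== RESULT ==
["clear(g)", "handempty", "on(b,c)", "on(g,f)"]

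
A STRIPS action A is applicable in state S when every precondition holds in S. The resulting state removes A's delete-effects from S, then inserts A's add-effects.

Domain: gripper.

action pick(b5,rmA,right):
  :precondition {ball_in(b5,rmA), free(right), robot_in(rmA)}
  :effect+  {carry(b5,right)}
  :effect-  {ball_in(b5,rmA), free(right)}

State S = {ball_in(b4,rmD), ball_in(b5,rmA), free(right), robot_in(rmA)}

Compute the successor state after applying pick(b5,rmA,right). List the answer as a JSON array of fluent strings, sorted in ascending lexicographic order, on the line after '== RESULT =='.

Progress:
  pre ⊆ S: {ball_in(b5,rmA), free(right), robot_in(rmA)} ⊆ S  — applicable
  S \ del = {ball_in(b4,rmD), robot_in(rmA)}
  ∪ add   = {ball_in(b4,rmD), carry(b5,right), robot_in(rmA)}

== RESULT ==
["ball_in(b4,rmD)", "carry(b5,right)", "robot_in(rmA)"]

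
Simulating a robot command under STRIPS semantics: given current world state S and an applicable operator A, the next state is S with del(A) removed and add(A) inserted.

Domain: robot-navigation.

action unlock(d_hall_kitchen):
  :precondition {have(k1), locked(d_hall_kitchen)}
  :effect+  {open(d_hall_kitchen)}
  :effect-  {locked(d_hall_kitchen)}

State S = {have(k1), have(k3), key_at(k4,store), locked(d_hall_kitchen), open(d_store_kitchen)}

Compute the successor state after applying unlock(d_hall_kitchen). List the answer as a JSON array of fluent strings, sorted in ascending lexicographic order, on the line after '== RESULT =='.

Progress:
  pre ⊆ S: {have(k1), locked(d_hall_kitchen)} ⊆ S  — applicable
  S \ del = {have(k1), have(k3), key_at(k4,store), open(d_store_kitchen)}
  ∪ add   = {have(k1), have(k3), key_at(k4,store), open(d_hall_kitchen), open(d_store_kitchen)}

== RESULT ==
["have(k1)", "have(k3)", "key_at(k4,store)", "open(d_hall_kitchen)", "open(d_store_kitchen)"]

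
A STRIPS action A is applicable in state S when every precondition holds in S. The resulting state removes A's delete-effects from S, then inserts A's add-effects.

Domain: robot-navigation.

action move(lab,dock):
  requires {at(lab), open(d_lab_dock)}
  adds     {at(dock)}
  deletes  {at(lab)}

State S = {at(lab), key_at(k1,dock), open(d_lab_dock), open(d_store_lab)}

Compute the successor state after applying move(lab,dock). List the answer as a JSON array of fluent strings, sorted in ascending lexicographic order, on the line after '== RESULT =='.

Compute (S \ del) ∪ add:
  pre ⊆ S: {at(lab), open(d_lab_dock)} ⊆ S  — applicable
  S \ del = {key_at(k1,dock), open(d_lab_dock), open(d_store_lab)}
  ∪ add   = {at(dock), key_at(k1,dock), open(d_lab_dock), open(d_store_lab)}

== RESULT ==
["at(dock)", "key_at(k1,dock)", "open(d_lab_dock)", "open(d_store_lab)"]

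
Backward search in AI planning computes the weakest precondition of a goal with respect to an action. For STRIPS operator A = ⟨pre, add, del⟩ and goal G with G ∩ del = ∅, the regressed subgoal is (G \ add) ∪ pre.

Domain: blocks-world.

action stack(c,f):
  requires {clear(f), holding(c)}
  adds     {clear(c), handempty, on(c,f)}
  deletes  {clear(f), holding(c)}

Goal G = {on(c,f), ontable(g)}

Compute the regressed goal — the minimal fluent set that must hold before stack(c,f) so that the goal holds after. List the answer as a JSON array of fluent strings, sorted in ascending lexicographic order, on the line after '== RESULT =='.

Regress:
  G ∩ del = {}  (empty — regression defined)
  G \ add = {on(c,f), ontable(g)} \ {clear(c), handempty, on(c,f)} = {ontable(g)}
  ∪ pre   = {ontable(g)} ∪ {clear(f), holding(c)}
          = {clear(f), holding(c), ontable(g)}

== RESULT ==
["clear(f)", "holding(c)", "ontable(g)"]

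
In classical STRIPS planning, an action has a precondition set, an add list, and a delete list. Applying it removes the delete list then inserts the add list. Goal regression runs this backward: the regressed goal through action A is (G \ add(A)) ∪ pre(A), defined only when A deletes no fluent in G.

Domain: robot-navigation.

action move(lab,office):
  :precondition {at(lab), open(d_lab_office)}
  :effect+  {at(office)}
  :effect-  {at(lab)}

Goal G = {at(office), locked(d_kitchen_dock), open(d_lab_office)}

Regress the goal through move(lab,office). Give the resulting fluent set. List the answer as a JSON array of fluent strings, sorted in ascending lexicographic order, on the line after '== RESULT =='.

Compute (G \ add) ∪ pre:
  G ∩ del = {}  (empty — regression defined)
  G \ add = {at(office), locked(d_kitchen_dock), open(d_lab_office)} \ {at(office)} = {locked(d_kitchen_dock), open(d_lab_office)}
  ∪ pre   = {locked(d_kitchen_dock), open(d_lab_office)} ∪ {at(lab), open(d_lab_office)}
          = {at(lab), locked(d_kitchen_dock), open(d_lab_office)}

== RESULT ==
["at(lab)", "locked(d_kitchen_dock)", "open(d_lab_office)"]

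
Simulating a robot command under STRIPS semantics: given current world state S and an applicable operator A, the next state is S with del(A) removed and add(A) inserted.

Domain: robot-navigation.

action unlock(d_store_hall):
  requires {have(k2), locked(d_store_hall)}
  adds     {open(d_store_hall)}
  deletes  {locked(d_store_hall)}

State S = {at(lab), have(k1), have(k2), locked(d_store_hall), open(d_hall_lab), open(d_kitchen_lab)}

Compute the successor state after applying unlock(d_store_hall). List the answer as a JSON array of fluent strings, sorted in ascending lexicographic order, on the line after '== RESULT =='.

Progress:
  pre ⊆ S: {have(k2), locked(d_store_hall)} ⊆ S  — applicable
  S \ del = {at(lab), have(k1), have(k2), open(d_hall_lab), open(d_kitchen_lab)}
  ∪ add   = {at(lab), have(k1), have(k2), open(d_hall_lab), open(d_kitchen_lab), open(d_store_hall)}

== RESULT ==
["at(lab)", "have(k1)", "have(k2)", "open(d_hall_lab)", "open(d_kitchen_lab)", "open(d_store_hall)"]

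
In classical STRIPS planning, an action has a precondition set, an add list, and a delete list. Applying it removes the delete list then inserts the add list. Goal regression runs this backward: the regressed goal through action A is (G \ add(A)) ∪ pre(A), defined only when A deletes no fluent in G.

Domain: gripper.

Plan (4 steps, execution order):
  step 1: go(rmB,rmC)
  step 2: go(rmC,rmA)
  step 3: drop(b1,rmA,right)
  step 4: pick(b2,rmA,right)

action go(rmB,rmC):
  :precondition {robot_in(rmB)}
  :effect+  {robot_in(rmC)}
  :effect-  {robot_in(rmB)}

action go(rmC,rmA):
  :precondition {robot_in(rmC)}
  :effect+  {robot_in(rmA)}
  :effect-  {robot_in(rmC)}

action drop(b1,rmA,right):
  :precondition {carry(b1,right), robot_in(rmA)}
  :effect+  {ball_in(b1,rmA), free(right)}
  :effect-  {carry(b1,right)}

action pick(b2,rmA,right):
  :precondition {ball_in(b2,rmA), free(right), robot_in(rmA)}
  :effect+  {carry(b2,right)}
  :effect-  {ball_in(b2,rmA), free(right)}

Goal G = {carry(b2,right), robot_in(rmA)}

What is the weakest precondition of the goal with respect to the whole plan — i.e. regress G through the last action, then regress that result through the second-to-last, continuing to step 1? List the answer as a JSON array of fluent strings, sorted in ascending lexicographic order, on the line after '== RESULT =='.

Regress step by step:
  through step 4 (pick(b2,rmA,right)): drop {carry(b2,right)}, keep {robot_in(rmA)}, require {ball_in(b2,rmA), free(right), robot_in(rmA)}
    → {ball_in(b2,rmA), free(right), robot_in(rmA)}
  through step 3 (drop(b1,rmA,right)): drop {free(right)}, keep {ball_in(b2,rmA), robot_in(rmA)}, require {carry(b1,right), robot_in(rmA)}
    → {ball_in(b2,rmA), carry(b1,right), robot_in(rmA)}
  through step 2 (go(rmC,rmA)): drop {robot_in(rmA)}, keep {ball_in(b2,rmA), carry(b1,right)}, require {robot_in(rmC)}
    → {ball_in(b2,rmA), carry(b1,right), robot_in(rmC)}
  through step 1 (go(rmB,rmC)): drop {robot_in(rmC)}, keep {ball_in(b2,rmA), carry(b1,right)}, require {robot_in(rmB)}
    → {ball_in(b2,rmA), carry(b1,right), robot_in(rmB)}

== RESULT ==
["ball_in(b2,rmA)", "carry(b1,right)", "robot_in(rmB)"]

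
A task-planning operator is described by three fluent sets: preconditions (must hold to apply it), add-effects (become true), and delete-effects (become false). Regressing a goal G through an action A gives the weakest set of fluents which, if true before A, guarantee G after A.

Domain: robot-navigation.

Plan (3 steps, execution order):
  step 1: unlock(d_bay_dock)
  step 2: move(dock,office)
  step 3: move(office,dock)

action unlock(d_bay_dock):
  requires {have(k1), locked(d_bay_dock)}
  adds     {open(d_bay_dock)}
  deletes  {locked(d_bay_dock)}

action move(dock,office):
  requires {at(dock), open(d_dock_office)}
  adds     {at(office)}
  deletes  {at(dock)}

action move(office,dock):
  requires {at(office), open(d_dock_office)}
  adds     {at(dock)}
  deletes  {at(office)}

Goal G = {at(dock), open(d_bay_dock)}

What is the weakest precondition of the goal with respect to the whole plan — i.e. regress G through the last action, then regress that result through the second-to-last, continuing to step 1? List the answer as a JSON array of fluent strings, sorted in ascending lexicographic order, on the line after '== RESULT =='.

Regress step by step:
  through step 3 (move(office,dock)): drop {at(dock)}, keep {open(d_bay_dock)}, require {at(office), open(d_dock_office)}
    → {at(office), open(d_bay_dock), open(d_dock_office)}
  through step 2 (move(dock,office)): drop {at(office)}, keep {open(d_bay_dock), open(d_dock_office)}, require {at(dock), open(d_dock_office)}
    → {at(dock), open(d_bay_dock), open(d_dock_office)}
  through step 1 (unlock(d_bay_dock)): drop {open(d_bay_dock)}, keep {at(dock), open(d_dock_office)}, require {have(k1), locked(d_bay_dock)}
    → {at(dock), have(k1), locked(d_bay_dock), open(d_dock_office)}

== RESULT ==
["at(dock)", "have(k1)", "locked(d_bay_dock)", "open(d_dock_office)"]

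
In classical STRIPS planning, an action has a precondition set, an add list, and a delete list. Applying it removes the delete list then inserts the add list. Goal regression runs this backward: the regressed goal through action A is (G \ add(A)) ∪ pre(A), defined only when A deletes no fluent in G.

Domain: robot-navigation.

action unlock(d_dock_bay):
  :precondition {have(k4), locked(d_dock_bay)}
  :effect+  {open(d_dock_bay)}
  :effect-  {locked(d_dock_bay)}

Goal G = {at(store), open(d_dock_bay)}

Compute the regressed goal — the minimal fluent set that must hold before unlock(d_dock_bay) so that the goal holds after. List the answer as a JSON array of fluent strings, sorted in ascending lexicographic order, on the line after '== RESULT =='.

Regress:
  G ∩ del = {}  (empty — regression defined)
  G \ add = {at(store), open(d_dock_bay)} \ {open(d_dock_bay)} = {at(store)}
  ∪ pre   = {at(store)} ∪ {have(k4), locked(d_dock_bay)}
          = {at(store), have(k4), locked(d_dock_bay)}

== RESULT ==
["at(store)", "have(k4)", "locked(d_dock_bay)"]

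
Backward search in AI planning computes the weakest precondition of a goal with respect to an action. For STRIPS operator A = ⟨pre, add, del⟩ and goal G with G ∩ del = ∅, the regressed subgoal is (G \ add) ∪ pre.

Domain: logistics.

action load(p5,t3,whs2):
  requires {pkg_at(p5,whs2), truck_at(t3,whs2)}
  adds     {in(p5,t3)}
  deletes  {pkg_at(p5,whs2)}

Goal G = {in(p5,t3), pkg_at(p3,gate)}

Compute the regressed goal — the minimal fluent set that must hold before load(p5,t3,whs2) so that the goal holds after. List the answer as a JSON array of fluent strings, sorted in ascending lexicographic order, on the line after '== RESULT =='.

Compute (G \ add) ∪ pre:
  G ∩ del = {}  (empty — regression defined)
  G \ add = {in(p5,t3), pkg_at(p3,gate)} \ {in(p5,t3)} = {pkg_at(p3,gate)}
  ∪ pre   = {pkg_at(p3,gate)} ∪ {pkg_at(p5,whs2), truck_at(t3,whs2)}
          = {pkg_at(p3,gate), pkg_at(p5,whs2), truck_at(t3,whs2)}

== RESULT ==
["pkg_at(p3,gate)", "pkg_at(p5,whs2)", "truck_at(t3,whs2)"]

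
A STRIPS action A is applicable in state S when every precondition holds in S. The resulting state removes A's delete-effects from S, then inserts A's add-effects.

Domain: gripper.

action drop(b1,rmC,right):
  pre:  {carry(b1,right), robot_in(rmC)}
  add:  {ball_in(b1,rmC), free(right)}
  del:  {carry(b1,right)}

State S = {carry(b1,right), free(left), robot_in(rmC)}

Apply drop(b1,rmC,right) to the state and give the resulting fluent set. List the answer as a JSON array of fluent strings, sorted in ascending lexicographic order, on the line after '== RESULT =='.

Compute (S \ del) ∪ add:
  pre ⊆ S: {carry(b1,right), robot_in(rmC)} ⊆ S  — applicable
  S \ del = {free(left), robot_in(rmC)}
  ∪ add   = {ball_in(b1,rmC), free(left), free(right), robot_in(rmC)}

== RESULT ==
["ball_in(b1,rmC)", "free(left)", "free(right)", "robot_in(rmC)"]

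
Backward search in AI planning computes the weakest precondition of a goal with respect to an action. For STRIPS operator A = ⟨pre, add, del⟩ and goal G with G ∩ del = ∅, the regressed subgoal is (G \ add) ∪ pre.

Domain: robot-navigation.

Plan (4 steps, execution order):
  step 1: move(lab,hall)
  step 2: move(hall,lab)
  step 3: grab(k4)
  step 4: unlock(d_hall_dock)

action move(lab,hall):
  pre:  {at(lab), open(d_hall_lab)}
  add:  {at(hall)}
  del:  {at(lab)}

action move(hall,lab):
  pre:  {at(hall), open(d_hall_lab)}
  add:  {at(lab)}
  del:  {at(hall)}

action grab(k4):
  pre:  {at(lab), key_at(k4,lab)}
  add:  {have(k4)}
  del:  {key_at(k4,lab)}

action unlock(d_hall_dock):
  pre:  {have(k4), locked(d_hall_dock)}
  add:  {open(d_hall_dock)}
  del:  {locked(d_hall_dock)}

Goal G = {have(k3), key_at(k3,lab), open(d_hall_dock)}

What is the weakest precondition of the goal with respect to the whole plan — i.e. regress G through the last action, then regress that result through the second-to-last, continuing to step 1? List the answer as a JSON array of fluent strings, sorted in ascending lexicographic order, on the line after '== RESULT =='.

Work backward from the goal:
  through step 4 (unlock(d_hall_dock)): drop {open(d_hall_dock)}, keep {have(k3), key_at(k3,lab)}, require {have(k4), locked(d_hall_dock)}
    → {have(k3), have(k4), key_at(k3,lab), locked(d_hall_dock)}
  through step 3 (grab(k4)): drop {have(k4)}, keep {have(k3), key_at(k3,lab), locked(d_hall_dock)}, require {at(lab), key_at(k4,lab)}
    → {at(lab), have(k3), key_at(k3,lab), key_at(k4,lab), locked(d_hall_dock)}
  through step 2 (move(hall,lab)): drop {at(lab)}, keep {have(k3), key_at(k3,lab), key_at(k4,lab), locked(d_hall_dock)}, require {at(hall), open(d_hall_lab)}
    → {at(hall), have(k3), key_at(k3,lab), key_at(k4,lab), locked(d_hall_dock), open(d_hall_lab)}
  through step 1 (move(lab,hall)): drop {at(hall)}, keep {have(k3), key_at(k3,lab), key_at(k4,lab), locked(d_hall_dock), open(d_hall_lab)}, require {at(lab), open(d_hall_lab)}
    → {at(lab), have(k3), key_at(k3,lab), key_at(k4,lab), locked(d_hall_dock), open(d_hall_lab)}

== RESULT ==
["at(lab)", "have(k3)", "key_at(k3,lab)", "key_at(k4,lab)", "locked(d_hall_dock)", "open(d_hall_lab)"]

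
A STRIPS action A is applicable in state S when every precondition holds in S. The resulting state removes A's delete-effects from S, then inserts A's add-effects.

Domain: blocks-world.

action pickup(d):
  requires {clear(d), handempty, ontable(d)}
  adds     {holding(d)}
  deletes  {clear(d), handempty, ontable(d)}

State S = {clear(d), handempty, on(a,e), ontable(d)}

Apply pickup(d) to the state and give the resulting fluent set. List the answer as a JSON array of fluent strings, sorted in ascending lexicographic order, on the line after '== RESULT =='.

Compute (S \ del) ∪ add:
  pre ⊆ S: {clear(d), handempty, ontable(d)} ⊆ S  — applicable
  S \ del = {on(a,e)}
  ∪ add   = {holding(d), on(a,e)}

== RESULT ==
["holding(d)", "on(a,e)"]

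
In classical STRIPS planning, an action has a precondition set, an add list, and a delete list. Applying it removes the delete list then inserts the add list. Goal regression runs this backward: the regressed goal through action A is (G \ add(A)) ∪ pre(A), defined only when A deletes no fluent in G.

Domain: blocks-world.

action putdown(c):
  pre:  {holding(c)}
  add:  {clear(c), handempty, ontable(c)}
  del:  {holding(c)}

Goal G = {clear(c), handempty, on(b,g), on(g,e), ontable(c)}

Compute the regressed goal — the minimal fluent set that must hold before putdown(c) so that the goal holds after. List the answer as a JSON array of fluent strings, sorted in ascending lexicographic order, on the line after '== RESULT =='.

Regress:
  G ∩ del = {}  (empty — regression defined)
  G \ add = {clear(c), handempty, on(b,g), on(g,e), ontable(c)} \ {clear(c), handempty, ontable(c)} = {on(b,g), on(g,e)}
  ∪ pre   = {on(b,g), on(g,e)} ∪ {holding(c)}
          = {holding(c), on(b,g), on(g,e)}

== RESULT ==
["holding(c)", "on(b,g)", "on(g,e)"]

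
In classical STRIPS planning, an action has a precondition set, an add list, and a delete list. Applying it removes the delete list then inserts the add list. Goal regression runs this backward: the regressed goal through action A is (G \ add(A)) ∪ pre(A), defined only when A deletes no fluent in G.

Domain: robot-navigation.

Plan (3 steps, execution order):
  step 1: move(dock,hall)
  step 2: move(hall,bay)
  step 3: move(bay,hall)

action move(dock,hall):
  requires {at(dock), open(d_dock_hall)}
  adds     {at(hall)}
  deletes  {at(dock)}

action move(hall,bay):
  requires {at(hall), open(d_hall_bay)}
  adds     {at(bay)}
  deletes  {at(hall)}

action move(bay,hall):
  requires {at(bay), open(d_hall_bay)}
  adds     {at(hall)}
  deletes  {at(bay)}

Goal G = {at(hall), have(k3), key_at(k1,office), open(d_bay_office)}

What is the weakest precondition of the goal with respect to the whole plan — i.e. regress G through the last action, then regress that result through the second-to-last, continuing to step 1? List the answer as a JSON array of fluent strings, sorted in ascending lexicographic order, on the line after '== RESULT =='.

Regress step by step:
  through step 3 (move(bay,hall)): drop {at(hall)}, keep {have(k3), key_at(k1,office), open(d_bay_office)}, require {at(bay), open(d_hall_bay)}
    → {at(bay), have(k3), key_at(k1,office), open(d_bay_office), open(d_hall_bay)}
  through step 2 (move(hall,bay)): drop {at(bay)}, keep {have(k3), key_at(k1,office), open(d_bay_office), open(d_hall_bay)}, require {at(hall), open(d_hall_bay)}
    → {at(hall), have(k3), key_at(k1,office), open(d_bay_office), open(d_hall_bay)}
  through step 1 (move(dock,hall)): drop {at(hall)}, keep {have(k3), key_at(k1,office), open(d_bay_office), open(d_hall_bay)}, require {at(dock), open(d_dock_hall)}
    → {at(dock), have(k3), key_at(k1,office), open(d_bay_office), open(d_dock_hall), open(d_hall_bay)}

== RESULT ==
["at(dock)", "have(k3)", "key_at(k1,office)", "open(d_bay_office)", "open(d_dock_hall)", "open(d_hall_bay)"]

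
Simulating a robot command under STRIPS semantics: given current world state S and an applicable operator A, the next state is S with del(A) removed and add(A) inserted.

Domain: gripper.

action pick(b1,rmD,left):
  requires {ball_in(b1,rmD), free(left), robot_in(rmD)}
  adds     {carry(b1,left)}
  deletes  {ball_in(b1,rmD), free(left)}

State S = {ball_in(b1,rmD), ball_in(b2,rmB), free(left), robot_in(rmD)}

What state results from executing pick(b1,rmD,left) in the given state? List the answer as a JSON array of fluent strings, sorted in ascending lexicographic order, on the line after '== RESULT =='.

Compute (S \ del) ∪ add:
  pre ⊆ S: {ball_in(b1,rmD), free(left), robot_in(rmD)} ⊆ S  — applicable
  S \ del = {ball_in(b2,rmB), robot_in(rmD)}
  ∪ add   = {ball_in(b2,rmB), carry(b1,left), robot_in(rmD)}

== RESULT ==
["ball_in(b2,rmB)", "carry(b1,left)", "robot_in(rmD)"]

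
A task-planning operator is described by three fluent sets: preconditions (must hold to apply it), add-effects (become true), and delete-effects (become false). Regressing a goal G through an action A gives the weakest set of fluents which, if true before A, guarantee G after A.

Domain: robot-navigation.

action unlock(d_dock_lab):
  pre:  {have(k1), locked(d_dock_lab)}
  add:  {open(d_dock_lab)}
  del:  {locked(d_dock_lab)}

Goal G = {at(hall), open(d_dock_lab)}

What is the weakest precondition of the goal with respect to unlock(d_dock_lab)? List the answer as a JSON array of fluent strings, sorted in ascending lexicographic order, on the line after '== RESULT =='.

Compute (G \ add) ∪ pre:
  G ∩ del = {}  (empty — regression defined)
  G \ add = {at(hall), open(d_dock_lab)} \ {open(d_dock_lab)} = {at(hall)}
  ∪ pre   = {at(hall)} ∪ {have(k1), locked(d_dock_lab)}
          = {at(hall), have(k1), locked(d_dock_lab)}

== RESULT ==
["at(hall)", "have(k1)", "locked(d_dock_lab)"]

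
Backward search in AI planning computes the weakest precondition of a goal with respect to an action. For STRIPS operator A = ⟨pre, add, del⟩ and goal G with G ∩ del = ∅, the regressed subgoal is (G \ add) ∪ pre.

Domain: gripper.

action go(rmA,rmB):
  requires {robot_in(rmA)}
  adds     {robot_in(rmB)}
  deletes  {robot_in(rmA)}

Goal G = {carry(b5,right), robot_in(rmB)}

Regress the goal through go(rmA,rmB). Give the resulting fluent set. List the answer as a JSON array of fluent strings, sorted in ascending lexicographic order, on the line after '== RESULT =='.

Regress:
  G ∩ del = {}  (empty — regression defined)
  G \ add = {carry(b5,right), robot_in(rmB)} \ {robot_in(rmB)} = {carry(b5,right)}
  ∪ pre   = {carry(b5,right)} ∪ {robot_in(rmA)}
          = {carry(b5,right), robot_in(rmA)}

== RESULT ==
["carry(b5,right)", "robot_in(rmA)"]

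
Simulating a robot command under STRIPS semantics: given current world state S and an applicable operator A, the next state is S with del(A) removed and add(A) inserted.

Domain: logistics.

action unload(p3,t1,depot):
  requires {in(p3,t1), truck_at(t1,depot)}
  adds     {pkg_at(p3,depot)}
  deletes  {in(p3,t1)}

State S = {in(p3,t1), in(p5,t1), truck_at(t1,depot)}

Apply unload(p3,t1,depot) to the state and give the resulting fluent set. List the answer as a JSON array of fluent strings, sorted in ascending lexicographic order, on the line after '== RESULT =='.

Progress:
  pre ⊆ S: {in(p3,t1), truck_at(t1,depot)} ⊆ S  — applicable
  S \ del = {in(p5,t1), truck_at(t1,depot)}
  ∪ add   = {in(p5,t1), pkg_at(p3,depot), truck_at(t1,depot)}

== RESULT ==
["in(p5,t1)", "pkg_at(p3,depot)", "truck_at(t1,depot)"]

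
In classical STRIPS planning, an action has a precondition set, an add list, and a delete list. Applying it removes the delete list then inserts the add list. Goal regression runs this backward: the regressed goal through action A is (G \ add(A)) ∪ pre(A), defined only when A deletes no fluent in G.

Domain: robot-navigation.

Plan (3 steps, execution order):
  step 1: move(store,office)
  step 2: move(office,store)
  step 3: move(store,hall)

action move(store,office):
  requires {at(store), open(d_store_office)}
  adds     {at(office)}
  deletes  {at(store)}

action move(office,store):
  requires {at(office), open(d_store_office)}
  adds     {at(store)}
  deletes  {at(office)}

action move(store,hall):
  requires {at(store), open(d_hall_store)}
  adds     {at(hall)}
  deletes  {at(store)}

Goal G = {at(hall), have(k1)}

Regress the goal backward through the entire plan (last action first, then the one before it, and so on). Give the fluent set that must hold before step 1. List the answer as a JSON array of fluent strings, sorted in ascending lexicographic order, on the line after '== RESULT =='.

Regress step by step:
  through step 3 (move(store,hall)): drop {at(hall)}, keep {have(k1)}, require {at(store), open(d_hall_store)}
    → {at(store), have(k1), open(d_hall_store)}
  through step 2 (move(office,store)): drop {at(store)}, keep {have(k1), open(d_hall_store)}, require {at(office), open(d_store_office)}
    → {at(office), have(k1), open(d_hall_store), open(d_store_office)}
  through step 1 (move(store,office)): drop {at(office)}, keep {have(k1), open(d_hall_store), open(d_store_office)}, require {at(store), open(d_store_office)}
    → {at(store), have(k1), open(d_hall_store), open(d_store_office)}

== RESULT ==
["at(store)", "have(k1)", "open(d_hall_store)", "open(d_store_office)"]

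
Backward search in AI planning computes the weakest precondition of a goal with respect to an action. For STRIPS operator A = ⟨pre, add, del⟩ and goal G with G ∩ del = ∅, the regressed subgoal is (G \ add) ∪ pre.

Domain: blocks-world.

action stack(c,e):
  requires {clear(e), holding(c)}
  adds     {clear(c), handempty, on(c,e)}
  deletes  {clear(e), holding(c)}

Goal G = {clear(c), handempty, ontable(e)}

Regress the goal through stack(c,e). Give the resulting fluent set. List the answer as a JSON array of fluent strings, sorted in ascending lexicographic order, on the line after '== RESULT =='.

Regress:
  G ∩ del = {}  (empty — regression defined)
  G \ add = {clear(c), handempty, ontable(e)} \ {clear(c), handempty, on(c,e)} = {ontable(e)}
  ∪ pre   = {ontable(e)} ∪ {clear(e), holding(c)}
          = {clear(e), holding(c), ontable(e)}

== RESULT ==
["clear(e)", "holding(c)", "ontable(e)"]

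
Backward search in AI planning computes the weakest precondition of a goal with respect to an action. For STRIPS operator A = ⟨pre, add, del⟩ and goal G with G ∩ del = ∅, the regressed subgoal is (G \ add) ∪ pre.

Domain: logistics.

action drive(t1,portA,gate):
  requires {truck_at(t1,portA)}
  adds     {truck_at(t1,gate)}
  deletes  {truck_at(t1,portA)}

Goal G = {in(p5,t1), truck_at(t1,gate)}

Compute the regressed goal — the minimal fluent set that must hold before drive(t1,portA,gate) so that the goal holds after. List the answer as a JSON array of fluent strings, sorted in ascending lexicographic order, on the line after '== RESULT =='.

Regress:
  G ∩ del = {}  (empty — regression defined)
  G \ add = {in(p5,t1), truck_at(t1,gate)} \ {truck_at(t1,gate)} = {in(p5,t1)}
  ∪ pre   = {in(p5,t1)} ∪ {truck_at(t1,portA)}
          = {in(p5,t1), truck_at(t1,portA)}

== RESULT ==
["in(p5,t1)", "truck_at(t1,portA)"]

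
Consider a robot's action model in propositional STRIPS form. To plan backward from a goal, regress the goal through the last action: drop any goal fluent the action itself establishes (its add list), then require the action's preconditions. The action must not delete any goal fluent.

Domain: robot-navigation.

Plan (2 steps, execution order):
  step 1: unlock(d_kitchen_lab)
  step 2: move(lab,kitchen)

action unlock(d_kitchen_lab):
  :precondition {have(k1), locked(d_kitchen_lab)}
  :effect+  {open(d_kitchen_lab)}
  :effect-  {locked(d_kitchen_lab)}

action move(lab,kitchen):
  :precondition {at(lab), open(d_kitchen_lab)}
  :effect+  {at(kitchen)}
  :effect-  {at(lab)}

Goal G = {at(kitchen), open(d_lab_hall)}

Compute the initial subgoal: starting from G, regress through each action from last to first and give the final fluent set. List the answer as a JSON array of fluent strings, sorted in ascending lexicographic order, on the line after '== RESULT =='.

Regress step by step:
  through step 2 (move(lab,kitchen)): drop {at(kitchen)}, keep {open(d_lab_hall)}, require {at(lab), open(d_kitchen_lab)}
    → {at(lab), open(d_kitchen_lab), open(d_lab_hall)}
  through step 1 (unlock(d_kitchen_lab)): drop {open(d_kitchen_lab)}, keep {at(lab), open(d_lab_hall)}, require {have(k1), locked(d_kitchen_lab)}
    → {at(lab), have(k1), locked(d_kitchen_lab), open(d_lab_hall)}

== RESULT ==
["at(lab)", "have(k1)", "locked(d_kitchen_lab)", "open(d_lab_hall)"]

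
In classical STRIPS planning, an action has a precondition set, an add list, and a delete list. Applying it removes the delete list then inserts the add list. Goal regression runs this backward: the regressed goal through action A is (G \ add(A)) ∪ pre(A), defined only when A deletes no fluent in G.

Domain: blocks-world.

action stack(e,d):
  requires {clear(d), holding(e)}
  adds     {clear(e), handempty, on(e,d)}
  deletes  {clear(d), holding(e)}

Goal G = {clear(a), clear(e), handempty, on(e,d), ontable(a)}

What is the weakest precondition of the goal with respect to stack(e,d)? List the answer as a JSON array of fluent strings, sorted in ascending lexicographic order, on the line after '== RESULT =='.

Regress:
  G ∩ del = {}  (empty — regression defined)
  G \ add = {clear(a), clear(e), handempty, on(e,d), ontable(a)} \ {clear(e), handempty, on(e,d)} = {clear(a), ontable(a)}
  ∪ pre   = {clear(a), ontable(a)} ∪ {clear(d), holding(e)}
          = {clear(a), clear(d), holding(e), ontable(a)}

== RESULT ==
["clear(a)", "clear(d)", "holding(e)", "ontable(a)"]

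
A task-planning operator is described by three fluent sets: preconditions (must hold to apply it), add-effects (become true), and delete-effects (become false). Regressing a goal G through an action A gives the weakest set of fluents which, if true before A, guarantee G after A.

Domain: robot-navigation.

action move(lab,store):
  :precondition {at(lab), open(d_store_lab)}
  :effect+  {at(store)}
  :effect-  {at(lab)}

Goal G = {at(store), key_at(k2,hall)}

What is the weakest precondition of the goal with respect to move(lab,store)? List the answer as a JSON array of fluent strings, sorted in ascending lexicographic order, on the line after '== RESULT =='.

Compute (G \ add) ∪ pre:
  G ∩ del = {}  (empty — regression defined)
  G \ add = {at(store), key_at(k2,hall)} \ {at(store)} = {key_at(k2,hall)}
  ∪ pre   = {key_at(k2,hall)} ∪ {at(lab), open(d_store_lab)}
          = {at(lab), key_at(k2,hall), open(d_store_lab)}

== RESULT ==
["at(lab)", "key_at(k2,hall)", "open(d_store_lab)"]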